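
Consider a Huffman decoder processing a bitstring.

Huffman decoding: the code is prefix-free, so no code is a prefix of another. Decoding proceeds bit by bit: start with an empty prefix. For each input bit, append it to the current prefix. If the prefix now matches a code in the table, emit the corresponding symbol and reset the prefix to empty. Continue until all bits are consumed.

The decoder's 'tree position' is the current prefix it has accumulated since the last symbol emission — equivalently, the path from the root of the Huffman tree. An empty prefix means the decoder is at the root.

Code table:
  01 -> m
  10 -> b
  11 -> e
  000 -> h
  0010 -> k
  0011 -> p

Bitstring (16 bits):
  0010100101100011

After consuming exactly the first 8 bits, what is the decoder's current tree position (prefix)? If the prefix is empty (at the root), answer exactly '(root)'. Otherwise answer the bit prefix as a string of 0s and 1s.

Bit 0: prefix='0' (no match yet)
Bit 1: prefix='00' (no match yet)
Bit 2: prefix='001' (no match yet)
Bit 3: prefix='0010' -> emit 'k', reset
Bit 4: prefix='1' (no match yet)
Bit 5: prefix='10' -> emit 'b', reset
Bit 6: prefix='0' (no match yet)
Bit 7: prefix='01' -> emit 'm', reset

Answer: (root)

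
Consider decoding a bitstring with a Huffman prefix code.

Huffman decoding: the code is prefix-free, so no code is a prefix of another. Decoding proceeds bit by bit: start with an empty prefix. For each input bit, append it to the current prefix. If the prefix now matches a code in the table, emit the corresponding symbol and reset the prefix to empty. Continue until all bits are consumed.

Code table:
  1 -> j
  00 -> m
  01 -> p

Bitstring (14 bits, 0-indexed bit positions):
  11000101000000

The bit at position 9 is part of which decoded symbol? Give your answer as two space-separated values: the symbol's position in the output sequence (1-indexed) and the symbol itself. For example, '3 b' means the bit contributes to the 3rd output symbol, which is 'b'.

Bit 0: prefix='1' -> emit 'j', reset
Bit 1: prefix='1' -> emit 'j', reset
Bit 2: prefix='0' (no match yet)
Bit 3: prefix='00' -> emit 'm', reset
Bit 4: prefix='0' (no match yet)
Bit 5: prefix='01' -> emit 'p', reset
Bit 6: prefix='0' (no match yet)
Bit 7: prefix='01' -> emit 'p', reset
Bit 8: prefix='0' (no match yet)
Bit 9: prefix='00' -> emit 'm', reset
Bit 10: prefix='0' (no match yet)
Bit 11: prefix='00' -> emit 'm', reset
Bit 12: prefix='0' (no match yet)
Bit 13: prefix='00' -> emit 'm', reset

Answer: 6 m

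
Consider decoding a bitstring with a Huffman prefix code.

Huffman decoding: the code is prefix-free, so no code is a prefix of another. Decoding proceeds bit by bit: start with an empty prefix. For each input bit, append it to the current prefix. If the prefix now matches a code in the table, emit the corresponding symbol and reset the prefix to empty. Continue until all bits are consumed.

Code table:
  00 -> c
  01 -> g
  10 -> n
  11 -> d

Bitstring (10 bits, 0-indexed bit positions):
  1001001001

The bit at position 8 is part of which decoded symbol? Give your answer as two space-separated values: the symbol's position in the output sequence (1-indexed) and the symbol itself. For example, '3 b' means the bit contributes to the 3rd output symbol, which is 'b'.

Bit 0: prefix='1' (no match yet)
Bit 1: prefix='10' -> emit 'n', reset
Bit 2: prefix='0' (no match yet)
Bit 3: prefix='01' -> emit 'g', reset
Bit 4: prefix='0' (no match yet)
Bit 5: prefix='00' -> emit 'c', reset
Bit 6: prefix='1' (no match yet)
Bit 7: prefix='10' -> emit 'n', reset
Bit 8: prefix='0' (no match yet)
Bit 9: prefix='01' -> emit 'g', reset

Answer: 5 g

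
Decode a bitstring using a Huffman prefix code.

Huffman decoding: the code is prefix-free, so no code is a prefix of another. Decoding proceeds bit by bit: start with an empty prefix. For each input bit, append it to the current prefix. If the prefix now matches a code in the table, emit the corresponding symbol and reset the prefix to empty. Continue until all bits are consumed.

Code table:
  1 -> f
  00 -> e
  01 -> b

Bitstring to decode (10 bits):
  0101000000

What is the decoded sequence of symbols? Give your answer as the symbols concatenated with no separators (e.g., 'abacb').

Answer: bbeee

Derivation:
Bit 0: prefix='0' (no match yet)
Bit 1: prefix='01' -> emit 'b', reset
Bit 2: prefix='0' (no match yet)
Bit 3: prefix='01' -> emit 'b', reset
Bit 4: prefix='0' (no match yet)
Bit 5: prefix='00' -> emit 'e', reset
Bit 6: prefix='0' (no match yet)
Bit 7: prefix='00' -> emit 'e', reset
Bit 8: prefix='0' (no match yet)
Bit 9: prefix='00' -> emit 'e', reset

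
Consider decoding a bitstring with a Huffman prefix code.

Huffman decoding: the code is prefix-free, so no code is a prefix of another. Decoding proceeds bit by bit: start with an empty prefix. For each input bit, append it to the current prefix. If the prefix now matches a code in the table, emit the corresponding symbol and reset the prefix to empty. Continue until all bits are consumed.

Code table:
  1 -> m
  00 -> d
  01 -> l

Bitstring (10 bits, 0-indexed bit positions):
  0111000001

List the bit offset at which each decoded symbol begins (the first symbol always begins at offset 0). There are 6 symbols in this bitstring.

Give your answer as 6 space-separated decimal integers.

Bit 0: prefix='0' (no match yet)
Bit 1: prefix='01' -> emit 'l', reset
Bit 2: prefix='1' -> emit 'm', reset
Bit 3: prefix='1' -> emit 'm', reset
Bit 4: prefix='0' (no match yet)
Bit 5: prefix='00' -> emit 'd', reset
Bit 6: prefix='0' (no match yet)
Bit 7: prefix='00' -> emit 'd', reset
Bit 8: prefix='0' (no match yet)
Bit 9: prefix='01' -> emit 'l', reset

Answer: 0 2 3 4 6 8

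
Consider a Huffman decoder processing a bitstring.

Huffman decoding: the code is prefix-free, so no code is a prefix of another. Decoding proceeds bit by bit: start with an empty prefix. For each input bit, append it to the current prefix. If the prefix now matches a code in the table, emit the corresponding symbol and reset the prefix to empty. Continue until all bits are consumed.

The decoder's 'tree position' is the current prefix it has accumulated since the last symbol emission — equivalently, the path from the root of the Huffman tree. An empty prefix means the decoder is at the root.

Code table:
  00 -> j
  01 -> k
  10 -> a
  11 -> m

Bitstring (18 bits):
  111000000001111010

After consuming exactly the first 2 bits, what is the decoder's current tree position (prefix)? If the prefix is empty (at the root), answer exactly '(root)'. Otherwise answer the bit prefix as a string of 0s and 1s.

Answer: (root)

Derivation:
Bit 0: prefix='1' (no match yet)
Bit 1: prefix='11' -> emit 'm', reset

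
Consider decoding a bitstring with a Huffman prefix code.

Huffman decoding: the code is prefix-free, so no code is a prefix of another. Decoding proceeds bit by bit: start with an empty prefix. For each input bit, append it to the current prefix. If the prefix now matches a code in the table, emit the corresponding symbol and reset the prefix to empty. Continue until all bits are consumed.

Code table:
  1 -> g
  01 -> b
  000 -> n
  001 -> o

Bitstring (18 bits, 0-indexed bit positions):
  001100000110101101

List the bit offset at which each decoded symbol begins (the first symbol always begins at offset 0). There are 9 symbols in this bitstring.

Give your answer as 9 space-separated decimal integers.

Answer: 0 3 4 7 10 11 13 15 16

Derivation:
Bit 0: prefix='0' (no match yet)
Bit 1: prefix='00' (no match yet)
Bit 2: prefix='001' -> emit 'o', reset
Bit 3: prefix='1' -> emit 'g', reset
Bit 4: prefix='0' (no match yet)
Bit 5: prefix='00' (no match yet)
Bit 6: prefix='000' -> emit 'n', reset
Bit 7: prefix='0' (no match yet)
Bit 8: prefix='00' (no match yet)
Bit 9: prefix='001' -> emit 'o', reset
Bit 10: prefix='1' -> emit 'g', reset
Bit 11: prefix='0' (no match yet)
Bit 12: prefix='01' -> emit 'b', reset
Bit 13: prefix='0' (no match yet)
Bit 14: prefix='01' -> emit 'b', reset
Bit 15: prefix='1' -> emit 'g', reset
Bit 16: prefix='0' (no match yet)
Bit 17: prefix='01' -> emit 'b', reset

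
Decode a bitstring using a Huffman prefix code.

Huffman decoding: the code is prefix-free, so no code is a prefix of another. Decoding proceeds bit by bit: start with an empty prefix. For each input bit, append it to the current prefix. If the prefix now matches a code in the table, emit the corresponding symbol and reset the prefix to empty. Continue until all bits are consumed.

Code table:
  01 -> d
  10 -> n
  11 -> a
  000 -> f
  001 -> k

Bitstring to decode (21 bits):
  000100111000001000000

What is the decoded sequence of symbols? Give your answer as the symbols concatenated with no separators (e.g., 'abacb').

Bit 0: prefix='0' (no match yet)
Bit 1: prefix='00' (no match yet)
Bit 2: prefix='000' -> emit 'f', reset
Bit 3: prefix='1' (no match yet)
Bit 4: prefix='10' -> emit 'n', reset
Bit 5: prefix='0' (no match yet)
Bit 6: prefix='01' -> emit 'd', reset
Bit 7: prefix='1' (no match yet)
Bit 8: prefix='11' -> emit 'a', reset
Bit 9: prefix='0' (no match yet)
Bit 10: prefix='00' (no match yet)
Bit 11: prefix='000' -> emit 'f', reset
Bit 12: prefix='0' (no match yet)
Bit 13: prefix='00' (no match yet)
Bit 14: prefix='001' -> emit 'k', reset
Bit 15: prefix='0' (no match yet)
Bit 16: prefix='00' (no match yet)
Bit 17: prefix='000' -> emit 'f', reset
Bit 18: prefix='0' (no match yet)
Bit 19: prefix='00' (no match yet)
Bit 20: prefix='000' -> emit 'f', reset

Answer: fndafkff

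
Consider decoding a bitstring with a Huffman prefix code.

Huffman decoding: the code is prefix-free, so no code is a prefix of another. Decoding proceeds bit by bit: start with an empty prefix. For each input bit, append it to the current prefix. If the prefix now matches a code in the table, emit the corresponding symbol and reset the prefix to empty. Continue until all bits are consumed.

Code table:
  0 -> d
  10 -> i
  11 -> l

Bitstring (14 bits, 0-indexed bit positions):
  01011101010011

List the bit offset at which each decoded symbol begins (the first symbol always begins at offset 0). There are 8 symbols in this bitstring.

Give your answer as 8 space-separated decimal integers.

Answer: 0 1 3 5 7 9 11 12

Derivation:
Bit 0: prefix='0' -> emit 'd', reset
Bit 1: prefix='1' (no match yet)
Bit 2: prefix='10' -> emit 'i', reset
Bit 3: prefix='1' (no match yet)
Bit 4: prefix='11' -> emit 'l', reset
Bit 5: prefix='1' (no match yet)
Bit 6: prefix='10' -> emit 'i', reset
Bit 7: prefix='1' (no match yet)
Bit 8: prefix='10' -> emit 'i', reset
Bit 9: prefix='1' (no match yet)
Bit 10: prefix='10' -> emit 'i', reset
Bit 11: prefix='0' -> emit 'd', reset
Bit 12: prefix='1' (no match yet)
Bit 13: prefix='11' -> emit 'l', reset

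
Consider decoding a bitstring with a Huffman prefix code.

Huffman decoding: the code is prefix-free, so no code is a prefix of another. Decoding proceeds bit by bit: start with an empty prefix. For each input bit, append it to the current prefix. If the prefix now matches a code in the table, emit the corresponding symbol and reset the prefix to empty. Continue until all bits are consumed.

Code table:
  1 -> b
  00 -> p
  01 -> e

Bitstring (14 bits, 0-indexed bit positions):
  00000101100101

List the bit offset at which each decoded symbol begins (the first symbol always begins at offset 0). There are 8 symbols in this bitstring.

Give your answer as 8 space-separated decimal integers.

Answer: 0 2 4 6 8 9 11 12

Derivation:
Bit 0: prefix='0' (no match yet)
Bit 1: prefix='00' -> emit 'p', reset
Bit 2: prefix='0' (no match yet)
Bit 3: prefix='00' -> emit 'p', reset
Bit 4: prefix='0' (no match yet)
Bit 5: prefix='01' -> emit 'e', reset
Bit 6: prefix='0' (no match yet)
Bit 7: prefix='01' -> emit 'e', reset
Bit 8: prefix='1' -> emit 'b', reset
Bit 9: prefix='0' (no match yet)
Bit 10: prefix='00' -> emit 'p', reset
Bit 11: prefix='1' -> emit 'b', reset
Bit 12: prefix='0' (no match yet)
Bit 13: prefix='01' -> emit 'e', reset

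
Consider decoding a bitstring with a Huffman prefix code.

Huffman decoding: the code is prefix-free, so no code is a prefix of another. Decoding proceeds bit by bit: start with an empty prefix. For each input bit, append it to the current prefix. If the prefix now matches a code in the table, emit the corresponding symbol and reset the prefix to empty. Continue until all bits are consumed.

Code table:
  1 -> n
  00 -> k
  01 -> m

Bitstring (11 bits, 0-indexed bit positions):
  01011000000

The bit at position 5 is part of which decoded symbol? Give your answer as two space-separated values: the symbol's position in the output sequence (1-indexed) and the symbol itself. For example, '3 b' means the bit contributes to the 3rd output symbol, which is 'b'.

Bit 0: prefix='0' (no match yet)
Bit 1: prefix='01' -> emit 'm', reset
Bit 2: prefix='0' (no match yet)
Bit 3: prefix='01' -> emit 'm', reset
Bit 4: prefix='1' -> emit 'n', reset
Bit 5: prefix='0' (no match yet)
Bit 6: prefix='00' -> emit 'k', reset
Bit 7: prefix='0' (no match yet)
Bit 8: prefix='00' -> emit 'k', reset
Bit 9: prefix='0' (no match yet)

Answer: 4 k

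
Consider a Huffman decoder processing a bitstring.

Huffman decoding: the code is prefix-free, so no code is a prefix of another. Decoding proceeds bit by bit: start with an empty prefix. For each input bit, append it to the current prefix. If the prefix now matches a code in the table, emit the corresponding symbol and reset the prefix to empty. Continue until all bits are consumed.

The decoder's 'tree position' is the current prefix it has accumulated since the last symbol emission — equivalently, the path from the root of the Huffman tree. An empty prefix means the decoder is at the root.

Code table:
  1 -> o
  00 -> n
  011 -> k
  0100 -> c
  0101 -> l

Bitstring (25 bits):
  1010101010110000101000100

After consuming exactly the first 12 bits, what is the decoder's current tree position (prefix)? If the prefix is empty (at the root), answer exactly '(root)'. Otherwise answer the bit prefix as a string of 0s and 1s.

Answer: (root)

Derivation:
Bit 0: prefix='1' -> emit 'o', reset
Bit 1: prefix='0' (no match yet)
Bit 2: prefix='01' (no match yet)
Bit 3: prefix='010' (no match yet)
Bit 4: prefix='0101' -> emit 'l', reset
Bit 5: prefix='0' (no match yet)
Bit 6: prefix='01' (no match yet)
Bit 7: prefix='010' (no match yet)
Bit 8: prefix='0101' -> emit 'l', reset
Bit 9: prefix='0' (no match yet)
Bit 10: prefix='01' (no match yet)
Bit 11: prefix='011' -> emit 'k', reset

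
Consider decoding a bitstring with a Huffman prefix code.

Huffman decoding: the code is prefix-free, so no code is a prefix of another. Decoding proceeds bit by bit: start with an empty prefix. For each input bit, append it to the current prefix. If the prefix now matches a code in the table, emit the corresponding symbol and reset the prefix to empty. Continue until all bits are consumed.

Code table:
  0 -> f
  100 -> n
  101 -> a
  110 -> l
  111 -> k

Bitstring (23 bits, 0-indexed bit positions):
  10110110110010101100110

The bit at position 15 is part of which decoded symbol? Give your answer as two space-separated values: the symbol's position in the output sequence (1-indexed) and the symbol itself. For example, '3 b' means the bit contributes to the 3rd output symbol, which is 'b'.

Bit 0: prefix='1' (no match yet)
Bit 1: prefix='10' (no match yet)
Bit 2: prefix='101' -> emit 'a', reset
Bit 3: prefix='1' (no match yet)
Bit 4: prefix='10' (no match yet)
Bit 5: prefix='101' -> emit 'a', reset
Bit 6: prefix='1' (no match yet)
Bit 7: prefix='10' (no match yet)
Bit 8: prefix='101' -> emit 'a', reset
Bit 9: prefix='1' (no match yet)
Bit 10: prefix='10' (no match yet)
Bit 11: prefix='100' -> emit 'n', reset
Bit 12: prefix='1' (no match yet)
Bit 13: prefix='10' (no match yet)
Bit 14: prefix='101' -> emit 'a', reset
Bit 15: prefix='0' -> emit 'f', reset
Bit 16: prefix='1' (no match yet)
Bit 17: prefix='11' (no match yet)
Bit 18: prefix='110' -> emit 'l', reset
Bit 19: prefix='0' -> emit 'f', reset

Answer: 6 f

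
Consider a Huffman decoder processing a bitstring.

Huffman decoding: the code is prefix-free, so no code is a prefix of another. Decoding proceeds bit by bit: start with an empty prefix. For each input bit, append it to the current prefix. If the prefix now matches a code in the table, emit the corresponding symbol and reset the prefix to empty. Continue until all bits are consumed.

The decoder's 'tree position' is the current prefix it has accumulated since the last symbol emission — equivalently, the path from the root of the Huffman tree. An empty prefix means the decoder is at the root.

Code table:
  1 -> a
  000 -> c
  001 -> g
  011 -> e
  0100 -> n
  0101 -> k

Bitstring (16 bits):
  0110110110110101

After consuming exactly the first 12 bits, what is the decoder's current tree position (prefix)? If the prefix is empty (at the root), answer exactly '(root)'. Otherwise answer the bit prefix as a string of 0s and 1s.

Answer: (root)

Derivation:
Bit 0: prefix='0' (no match yet)
Bit 1: prefix='01' (no match yet)
Bit 2: prefix='011' -> emit 'e', reset
Bit 3: prefix='0' (no match yet)
Bit 4: prefix='01' (no match yet)
Bit 5: prefix='011' -> emit 'e', reset
Bit 6: prefix='0' (no match yet)
Bit 7: prefix='01' (no match yet)
Bit 8: prefix='011' -> emit 'e', reset
Bit 9: prefix='0' (no match yet)
Bit 10: prefix='01' (no match yet)
Bit 11: prefix='011' -> emit 'e', reset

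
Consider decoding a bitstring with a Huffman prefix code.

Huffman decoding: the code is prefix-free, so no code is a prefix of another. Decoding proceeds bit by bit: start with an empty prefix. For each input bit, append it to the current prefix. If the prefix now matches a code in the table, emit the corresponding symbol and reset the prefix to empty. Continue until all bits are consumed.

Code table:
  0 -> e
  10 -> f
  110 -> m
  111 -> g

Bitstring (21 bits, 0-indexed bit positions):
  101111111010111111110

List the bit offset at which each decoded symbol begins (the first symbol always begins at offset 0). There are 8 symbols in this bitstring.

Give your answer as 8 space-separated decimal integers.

Answer: 0 2 5 8 10 12 15 18

Derivation:
Bit 0: prefix='1' (no match yet)
Bit 1: prefix='10' -> emit 'f', reset
Bit 2: prefix='1' (no match yet)
Bit 3: prefix='11' (no match yet)
Bit 4: prefix='111' -> emit 'g', reset
Bit 5: prefix='1' (no match yet)
Bit 6: prefix='11' (no match yet)
Bit 7: prefix='111' -> emit 'g', reset
Bit 8: prefix='1' (no match yet)
Bit 9: prefix='10' -> emit 'f', reset
Bit 10: prefix='1' (no match yet)
Bit 11: prefix='10' -> emit 'f', reset
Bit 12: prefix='1' (no match yet)
Bit 13: prefix='11' (no match yet)
Bit 14: prefix='111' -> emit 'g', reset
Bit 15: prefix='1' (no match yet)
Bit 16: prefix='11' (no match yet)
Bit 17: prefix='111' -> emit 'g', reset
Bit 18: prefix='1' (no match yet)
Bit 19: prefix='11' (no match yet)
Bit 20: prefix='110' -> emit 'm', reset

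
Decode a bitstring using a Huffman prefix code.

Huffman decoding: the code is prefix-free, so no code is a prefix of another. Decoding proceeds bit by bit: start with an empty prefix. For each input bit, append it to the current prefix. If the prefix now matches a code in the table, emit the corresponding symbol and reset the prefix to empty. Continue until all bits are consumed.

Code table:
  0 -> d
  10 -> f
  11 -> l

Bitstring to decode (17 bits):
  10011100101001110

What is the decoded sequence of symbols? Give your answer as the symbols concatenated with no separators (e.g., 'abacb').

Bit 0: prefix='1' (no match yet)
Bit 1: prefix='10' -> emit 'f', reset
Bit 2: prefix='0' -> emit 'd', reset
Bit 3: prefix='1' (no match yet)
Bit 4: prefix='11' -> emit 'l', reset
Bit 5: prefix='1' (no match yet)
Bit 6: prefix='10' -> emit 'f', reset
Bit 7: prefix='0' -> emit 'd', reset
Bit 8: prefix='1' (no match yet)
Bit 9: prefix='10' -> emit 'f', reset
Bit 10: prefix='1' (no match yet)
Bit 11: prefix='10' -> emit 'f', reset
Bit 12: prefix='0' -> emit 'd', reset
Bit 13: prefix='1' (no match yet)
Bit 14: prefix='11' -> emit 'l', reset
Bit 15: prefix='1' (no match yet)
Bit 16: prefix='10' -> emit 'f', reset

Answer: fdlfdffdlf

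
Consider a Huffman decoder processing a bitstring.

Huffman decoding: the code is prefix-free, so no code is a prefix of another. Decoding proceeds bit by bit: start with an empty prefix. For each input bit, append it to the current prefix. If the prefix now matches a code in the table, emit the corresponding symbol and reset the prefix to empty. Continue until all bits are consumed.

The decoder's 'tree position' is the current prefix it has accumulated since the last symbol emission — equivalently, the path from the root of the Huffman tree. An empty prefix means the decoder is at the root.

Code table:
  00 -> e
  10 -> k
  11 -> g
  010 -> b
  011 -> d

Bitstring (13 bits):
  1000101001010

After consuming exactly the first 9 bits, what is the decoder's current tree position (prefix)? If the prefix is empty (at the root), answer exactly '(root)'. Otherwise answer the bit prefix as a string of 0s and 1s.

Answer: 0

Derivation:
Bit 0: prefix='1' (no match yet)
Bit 1: prefix='10' -> emit 'k', reset
Bit 2: prefix='0' (no match yet)
Bit 3: prefix='00' -> emit 'e', reset
Bit 4: prefix='1' (no match yet)
Bit 5: prefix='10' -> emit 'k', reset
Bit 6: prefix='1' (no match yet)
Bit 7: prefix='10' -> emit 'k', reset
Bit 8: prefix='0' (no match yet)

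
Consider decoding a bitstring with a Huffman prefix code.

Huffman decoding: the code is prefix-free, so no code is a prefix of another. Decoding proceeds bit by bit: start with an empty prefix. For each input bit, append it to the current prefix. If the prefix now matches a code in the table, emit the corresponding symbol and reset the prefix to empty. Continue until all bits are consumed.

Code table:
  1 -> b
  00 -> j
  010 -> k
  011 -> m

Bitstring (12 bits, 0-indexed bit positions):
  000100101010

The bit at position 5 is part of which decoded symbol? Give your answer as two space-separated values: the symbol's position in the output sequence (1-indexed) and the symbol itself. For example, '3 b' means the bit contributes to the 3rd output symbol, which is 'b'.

Answer: 3 k

Derivation:
Bit 0: prefix='0' (no match yet)
Bit 1: prefix='00' -> emit 'j', reset
Bit 2: prefix='0' (no match yet)
Bit 3: prefix='01' (no match yet)
Bit 4: prefix='010' -> emit 'k', reset
Bit 5: prefix='0' (no match yet)
Bit 6: prefix='01' (no match yet)
Bit 7: prefix='010' -> emit 'k', reset
Bit 8: prefix='1' -> emit 'b', reset
Bit 9: prefix='0' (no match yet)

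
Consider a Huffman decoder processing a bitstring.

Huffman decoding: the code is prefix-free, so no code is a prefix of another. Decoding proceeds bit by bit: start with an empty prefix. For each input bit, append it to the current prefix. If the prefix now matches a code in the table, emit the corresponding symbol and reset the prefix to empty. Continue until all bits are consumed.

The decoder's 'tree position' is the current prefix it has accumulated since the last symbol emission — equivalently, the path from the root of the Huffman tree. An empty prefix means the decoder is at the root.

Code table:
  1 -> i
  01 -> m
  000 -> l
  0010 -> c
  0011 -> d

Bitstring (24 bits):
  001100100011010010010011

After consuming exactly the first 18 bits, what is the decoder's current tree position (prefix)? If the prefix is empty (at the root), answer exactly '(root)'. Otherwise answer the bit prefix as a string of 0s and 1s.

Answer: (root)

Derivation:
Bit 0: prefix='0' (no match yet)
Bit 1: prefix='00' (no match yet)
Bit 2: prefix='001' (no match yet)
Bit 3: prefix='0011' -> emit 'd', reset
Bit 4: prefix='0' (no match yet)
Bit 5: prefix='00' (no match yet)
Bit 6: prefix='001' (no match yet)
Bit 7: prefix='0010' -> emit 'c', reset
Bit 8: prefix='0' (no match yet)
Bit 9: prefix='00' (no match yet)
Bit 10: prefix='001' (no match yet)
Bit 11: prefix='0011' -> emit 'd', reset
Bit 12: prefix='0' (no match yet)
Bit 13: prefix='01' -> emit 'm', reset
Bit 14: prefix='0' (no match yet)
Bit 15: prefix='00' (no match yet)
Bit 16: prefix='001' (no match yet)
Bit 17: prefix='0010' -> emit 'c', reset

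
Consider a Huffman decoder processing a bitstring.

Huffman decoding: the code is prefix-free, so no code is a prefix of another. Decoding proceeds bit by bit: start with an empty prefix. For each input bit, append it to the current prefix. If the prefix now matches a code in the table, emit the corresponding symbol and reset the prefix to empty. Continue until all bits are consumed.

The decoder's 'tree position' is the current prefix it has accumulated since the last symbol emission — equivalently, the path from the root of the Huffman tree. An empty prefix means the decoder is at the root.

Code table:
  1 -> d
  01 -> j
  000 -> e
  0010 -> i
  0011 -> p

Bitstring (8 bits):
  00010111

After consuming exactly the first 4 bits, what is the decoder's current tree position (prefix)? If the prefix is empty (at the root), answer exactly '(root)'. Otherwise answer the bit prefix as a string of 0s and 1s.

Bit 0: prefix='0' (no match yet)
Bit 1: prefix='00' (no match yet)
Bit 2: prefix='000' -> emit 'e', reset
Bit 3: prefix='1' -> emit 'd', reset

Answer: (root)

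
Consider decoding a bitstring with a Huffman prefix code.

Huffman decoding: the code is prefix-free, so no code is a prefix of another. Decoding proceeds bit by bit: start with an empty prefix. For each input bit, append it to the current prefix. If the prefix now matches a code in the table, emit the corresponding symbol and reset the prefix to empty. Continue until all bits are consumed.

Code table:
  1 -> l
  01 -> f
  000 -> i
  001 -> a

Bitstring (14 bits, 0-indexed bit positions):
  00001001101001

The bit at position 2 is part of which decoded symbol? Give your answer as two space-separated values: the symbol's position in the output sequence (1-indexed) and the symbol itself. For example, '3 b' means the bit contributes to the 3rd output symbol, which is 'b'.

Answer: 1 i

Derivation:
Bit 0: prefix='0' (no match yet)
Bit 1: prefix='00' (no match yet)
Bit 2: prefix='000' -> emit 'i', reset
Bit 3: prefix='0' (no match yet)
Bit 4: prefix='01' -> emit 'f', reset
Bit 5: prefix='0' (no match yet)
Bit 6: prefix='00' (no match yet)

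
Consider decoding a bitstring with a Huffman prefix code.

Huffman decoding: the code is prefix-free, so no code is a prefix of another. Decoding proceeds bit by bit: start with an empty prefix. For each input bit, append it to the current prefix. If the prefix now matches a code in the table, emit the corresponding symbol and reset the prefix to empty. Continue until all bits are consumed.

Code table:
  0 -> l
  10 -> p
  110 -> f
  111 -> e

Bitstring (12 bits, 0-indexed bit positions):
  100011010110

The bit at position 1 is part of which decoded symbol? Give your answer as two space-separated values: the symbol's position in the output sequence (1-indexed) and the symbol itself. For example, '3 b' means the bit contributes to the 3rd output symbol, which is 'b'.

Bit 0: prefix='1' (no match yet)
Bit 1: prefix='10' -> emit 'p', reset
Bit 2: prefix='0' -> emit 'l', reset
Bit 3: prefix='0' -> emit 'l', reset
Bit 4: prefix='1' (no match yet)
Bit 5: prefix='11' (no match yet)

Answer: 1 p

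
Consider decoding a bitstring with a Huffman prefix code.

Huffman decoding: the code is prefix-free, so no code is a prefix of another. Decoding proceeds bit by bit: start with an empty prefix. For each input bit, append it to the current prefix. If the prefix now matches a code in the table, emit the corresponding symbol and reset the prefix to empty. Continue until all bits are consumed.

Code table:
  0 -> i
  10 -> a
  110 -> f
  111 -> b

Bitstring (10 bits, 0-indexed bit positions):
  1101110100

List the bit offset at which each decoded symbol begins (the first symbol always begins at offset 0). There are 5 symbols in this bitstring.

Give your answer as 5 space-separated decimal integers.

Bit 0: prefix='1' (no match yet)
Bit 1: prefix='11' (no match yet)
Bit 2: prefix='110' -> emit 'f', reset
Bit 3: prefix='1' (no match yet)
Bit 4: prefix='11' (no match yet)
Bit 5: prefix='111' -> emit 'b', reset
Bit 6: prefix='0' -> emit 'i', reset
Bit 7: prefix='1' (no match yet)
Bit 8: prefix='10' -> emit 'a', reset
Bit 9: prefix='0' -> emit 'i', reset

Answer: 0 3 6 7 9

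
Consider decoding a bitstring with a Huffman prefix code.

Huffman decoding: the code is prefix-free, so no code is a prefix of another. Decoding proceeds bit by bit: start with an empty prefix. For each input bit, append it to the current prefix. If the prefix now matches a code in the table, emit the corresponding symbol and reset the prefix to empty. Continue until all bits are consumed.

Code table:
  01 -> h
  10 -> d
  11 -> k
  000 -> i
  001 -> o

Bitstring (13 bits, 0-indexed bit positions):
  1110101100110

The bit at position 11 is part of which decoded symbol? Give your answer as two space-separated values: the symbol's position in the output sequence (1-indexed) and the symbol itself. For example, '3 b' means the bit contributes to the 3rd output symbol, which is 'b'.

Bit 0: prefix='1' (no match yet)
Bit 1: prefix='11' -> emit 'k', reset
Bit 2: prefix='1' (no match yet)
Bit 3: prefix='10' -> emit 'd', reset
Bit 4: prefix='1' (no match yet)
Bit 5: prefix='10' -> emit 'd', reset
Bit 6: prefix='1' (no match yet)
Bit 7: prefix='11' -> emit 'k', reset
Bit 8: prefix='0' (no match yet)
Bit 9: prefix='00' (no match yet)
Bit 10: prefix='001' -> emit 'o', reset
Bit 11: prefix='1' (no match yet)
Bit 12: prefix='10' -> emit 'd', reset

Answer: 6 d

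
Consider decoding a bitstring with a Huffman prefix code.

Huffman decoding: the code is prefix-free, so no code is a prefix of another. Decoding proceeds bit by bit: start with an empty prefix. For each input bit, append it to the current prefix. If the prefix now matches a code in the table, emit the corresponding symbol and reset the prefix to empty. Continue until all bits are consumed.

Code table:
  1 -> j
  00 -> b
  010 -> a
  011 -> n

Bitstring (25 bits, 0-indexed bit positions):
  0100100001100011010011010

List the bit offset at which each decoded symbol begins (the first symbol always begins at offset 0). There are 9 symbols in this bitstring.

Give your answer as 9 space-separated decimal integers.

Bit 0: prefix='0' (no match yet)
Bit 1: prefix='01' (no match yet)
Bit 2: prefix='010' -> emit 'a', reset
Bit 3: prefix='0' (no match yet)
Bit 4: prefix='01' (no match yet)
Bit 5: prefix='010' -> emit 'a', reset
Bit 6: prefix='0' (no match yet)
Bit 7: prefix='00' -> emit 'b', reset
Bit 8: prefix='0' (no match yet)
Bit 9: prefix='01' (no match yet)
Bit 10: prefix='011' -> emit 'n', reset
Bit 11: prefix='0' (no match yet)
Bit 12: prefix='00' -> emit 'b', reset
Bit 13: prefix='0' (no match yet)
Bit 14: prefix='01' (no match yet)
Bit 15: prefix='011' -> emit 'n', reset
Bit 16: prefix='0' (no match yet)
Bit 17: prefix='01' (no match yet)
Bit 18: prefix='010' -> emit 'a', reset
Bit 19: prefix='0' (no match yet)
Bit 20: prefix='01' (no match yet)
Bit 21: prefix='011' -> emit 'n', reset
Bit 22: prefix='0' (no match yet)
Bit 23: prefix='01' (no match yet)
Bit 24: prefix='010' -> emit 'a', reset

Answer: 0 3 6 8 11 13 16 19 22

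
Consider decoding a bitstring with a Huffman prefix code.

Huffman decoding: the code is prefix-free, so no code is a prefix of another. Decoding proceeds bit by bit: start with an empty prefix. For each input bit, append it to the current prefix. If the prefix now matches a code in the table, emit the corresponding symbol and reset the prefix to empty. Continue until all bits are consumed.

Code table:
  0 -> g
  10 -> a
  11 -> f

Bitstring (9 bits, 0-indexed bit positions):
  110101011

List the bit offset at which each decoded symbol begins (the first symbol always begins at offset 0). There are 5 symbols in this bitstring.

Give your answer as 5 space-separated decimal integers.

Answer: 0 2 3 5 7

Derivation:
Bit 0: prefix='1' (no match yet)
Bit 1: prefix='11' -> emit 'f', reset
Bit 2: prefix='0' -> emit 'g', reset
Bit 3: prefix='1' (no match yet)
Bit 4: prefix='10' -> emit 'a', reset
Bit 5: prefix='1' (no match yet)
Bit 6: prefix='10' -> emit 'a', reset
Bit 7: prefix='1' (no match yet)
Bit 8: prefix='11' -> emit 'f', reset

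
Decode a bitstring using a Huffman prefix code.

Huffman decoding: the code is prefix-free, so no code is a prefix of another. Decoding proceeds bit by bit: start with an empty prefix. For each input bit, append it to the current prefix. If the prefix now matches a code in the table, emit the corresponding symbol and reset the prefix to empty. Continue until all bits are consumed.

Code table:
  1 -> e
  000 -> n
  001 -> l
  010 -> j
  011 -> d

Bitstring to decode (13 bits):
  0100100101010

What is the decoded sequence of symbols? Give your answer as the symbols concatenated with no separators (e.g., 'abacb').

Answer: jjjej

Derivation:
Bit 0: prefix='0' (no match yet)
Bit 1: prefix='01' (no match yet)
Bit 2: prefix='010' -> emit 'j', reset
Bit 3: prefix='0' (no match yet)
Bit 4: prefix='01' (no match yet)
Bit 5: prefix='010' -> emit 'j', reset
Bit 6: prefix='0' (no match yet)
Bit 7: prefix='01' (no match yet)
Bit 8: prefix='010' -> emit 'j', reset
Bit 9: prefix='1' -> emit 'e', reset
Bit 10: prefix='0' (no match yet)
Bit 11: prefix='01' (no match yet)
Bit 12: prefix='010' -> emit 'j', reset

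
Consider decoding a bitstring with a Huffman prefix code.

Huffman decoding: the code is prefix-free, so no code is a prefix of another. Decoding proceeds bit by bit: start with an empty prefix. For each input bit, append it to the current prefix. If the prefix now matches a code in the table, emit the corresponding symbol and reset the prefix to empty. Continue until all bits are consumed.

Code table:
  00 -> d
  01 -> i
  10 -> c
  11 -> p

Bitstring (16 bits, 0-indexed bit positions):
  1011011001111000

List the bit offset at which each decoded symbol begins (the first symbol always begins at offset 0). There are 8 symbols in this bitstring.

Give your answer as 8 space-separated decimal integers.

Bit 0: prefix='1' (no match yet)
Bit 1: prefix='10' -> emit 'c', reset
Bit 2: prefix='1' (no match yet)
Bit 3: prefix='11' -> emit 'p', reset
Bit 4: prefix='0' (no match yet)
Bit 5: prefix='01' -> emit 'i', reset
Bit 6: prefix='1' (no match yet)
Bit 7: prefix='10' -> emit 'c', reset
Bit 8: prefix='0' (no match yet)
Bit 9: prefix='01' -> emit 'i', reset
Bit 10: prefix='1' (no match yet)
Bit 11: prefix='11' -> emit 'p', reset
Bit 12: prefix='1' (no match yet)
Bit 13: prefix='10' -> emit 'c', reset
Bit 14: prefix='0' (no match yet)
Bit 15: prefix='00' -> emit 'd', reset

Answer: 0 2 4 6 8 10 12 14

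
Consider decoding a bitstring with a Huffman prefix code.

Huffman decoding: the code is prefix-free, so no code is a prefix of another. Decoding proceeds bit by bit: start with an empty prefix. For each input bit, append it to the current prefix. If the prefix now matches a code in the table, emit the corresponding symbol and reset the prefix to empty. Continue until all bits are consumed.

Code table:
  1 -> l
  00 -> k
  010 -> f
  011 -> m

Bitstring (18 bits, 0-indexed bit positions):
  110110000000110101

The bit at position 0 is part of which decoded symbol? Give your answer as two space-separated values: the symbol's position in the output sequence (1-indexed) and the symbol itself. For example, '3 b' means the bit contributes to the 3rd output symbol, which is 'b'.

Answer: 1 l

Derivation:
Bit 0: prefix='1' -> emit 'l', reset
Bit 1: prefix='1' -> emit 'l', reset
Bit 2: prefix='0' (no match yet)
Bit 3: prefix='01' (no match yet)
Bit 4: prefix='011' -> emit 'm', reset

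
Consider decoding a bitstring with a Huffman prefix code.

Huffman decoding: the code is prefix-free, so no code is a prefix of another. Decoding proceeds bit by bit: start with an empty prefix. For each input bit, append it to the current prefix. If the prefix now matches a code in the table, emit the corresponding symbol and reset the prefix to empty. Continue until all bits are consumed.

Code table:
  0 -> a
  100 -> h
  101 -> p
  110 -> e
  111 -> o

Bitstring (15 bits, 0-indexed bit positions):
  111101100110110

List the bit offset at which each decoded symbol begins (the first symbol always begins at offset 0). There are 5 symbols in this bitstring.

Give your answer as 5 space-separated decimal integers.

Answer: 0 3 6 9 12

Derivation:
Bit 0: prefix='1' (no match yet)
Bit 1: prefix='11' (no match yet)
Bit 2: prefix='111' -> emit 'o', reset
Bit 3: prefix='1' (no match yet)
Bit 4: prefix='10' (no match yet)
Bit 5: prefix='101' -> emit 'p', reset
Bit 6: prefix='1' (no match yet)
Bit 7: prefix='10' (no match yet)
Bit 8: prefix='100' -> emit 'h', reset
Bit 9: prefix='1' (no match yet)
Bit 10: prefix='11' (no match yet)
Bit 11: prefix='110' -> emit 'e', reset
Bit 12: prefix='1' (no match yet)
Bit 13: prefix='11' (no match yet)
Bit 14: prefix='110' -> emit 'e', reset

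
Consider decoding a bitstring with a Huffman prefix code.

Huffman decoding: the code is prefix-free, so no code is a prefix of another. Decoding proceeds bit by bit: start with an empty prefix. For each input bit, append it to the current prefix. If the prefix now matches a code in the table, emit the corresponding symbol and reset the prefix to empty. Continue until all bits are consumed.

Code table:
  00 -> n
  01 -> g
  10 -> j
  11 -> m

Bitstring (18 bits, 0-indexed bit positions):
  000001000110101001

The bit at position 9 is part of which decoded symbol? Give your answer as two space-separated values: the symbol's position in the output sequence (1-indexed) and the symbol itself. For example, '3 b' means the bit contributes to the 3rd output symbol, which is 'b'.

Answer: 5 g

Derivation:
Bit 0: prefix='0' (no match yet)
Bit 1: prefix='00' -> emit 'n', reset
Bit 2: prefix='0' (no match yet)
Bit 3: prefix='00' -> emit 'n', reset
Bit 4: prefix='0' (no match yet)
Bit 5: prefix='01' -> emit 'g', reset
Bit 6: prefix='0' (no match yet)
Bit 7: prefix='00' -> emit 'n', reset
Bit 8: prefix='0' (no match yet)
Bit 9: prefix='01' -> emit 'g', reset
Bit 10: prefix='1' (no match yet)
Bit 11: prefix='10' -> emit 'j', reset
Bit 12: prefix='1' (no match yet)
Bit 13: prefix='10' -> emit 'j', reset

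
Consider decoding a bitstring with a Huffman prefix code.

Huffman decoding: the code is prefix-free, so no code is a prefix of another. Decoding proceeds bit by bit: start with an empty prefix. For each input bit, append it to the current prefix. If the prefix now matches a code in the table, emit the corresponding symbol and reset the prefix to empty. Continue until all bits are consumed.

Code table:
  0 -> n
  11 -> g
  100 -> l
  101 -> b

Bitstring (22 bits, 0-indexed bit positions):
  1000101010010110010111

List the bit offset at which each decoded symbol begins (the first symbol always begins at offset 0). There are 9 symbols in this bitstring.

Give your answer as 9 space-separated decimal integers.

Answer: 0 3 4 7 8 11 14 17 20

Derivation:
Bit 0: prefix='1' (no match yet)
Bit 1: prefix='10' (no match yet)
Bit 2: prefix='100' -> emit 'l', reset
Bit 3: prefix='0' -> emit 'n', reset
Bit 4: prefix='1' (no match yet)
Bit 5: prefix='10' (no match yet)
Bit 6: prefix='101' -> emit 'b', reset
Bit 7: prefix='0' -> emit 'n', reset
Bit 8: prefix='1' (no match yet)
Bit 9: prefix='10' (no match yet)
Bit 10: prefix='100' -> emit 'l', reset
Bit 11: prefix='1' (no match yet)
Bit 12: prefix='10' (no match yet)
Bit 13: prefix='101' -> emit 'b', reset
Bit 14: prefix='1' (no match yet)
Bit 15: prefix='10' (no match yet)
Bit 16: prefix='100' -> emit 'l', reset
Bit 17: prefix='1' (no match yet)
Bit 18: prefix='10' (no match yet)
Bit 19: prefix='101' -> emit 'b', reset
Bit 20: prefix='1' (no match yet)
Bit 21: prefix='11' -> emit 'g', reset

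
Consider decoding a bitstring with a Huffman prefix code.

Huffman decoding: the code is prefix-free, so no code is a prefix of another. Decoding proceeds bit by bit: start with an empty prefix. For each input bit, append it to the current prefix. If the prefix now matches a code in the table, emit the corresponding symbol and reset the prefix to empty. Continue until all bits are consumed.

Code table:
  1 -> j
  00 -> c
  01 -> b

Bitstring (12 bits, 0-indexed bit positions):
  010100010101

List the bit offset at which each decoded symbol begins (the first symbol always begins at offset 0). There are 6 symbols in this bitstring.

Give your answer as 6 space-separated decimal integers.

Bit 0: prefix='0' (no match yet)
Bit 1: prefix='01' -> emit 'b', reset
Bit 2: prefix='0' (no match yet)
Bit 3: prefix='01' -> emit 'b', reset
Bit 4: prefix='0' (no match yet)
Bit 5: prefix='00' -> emit 'c', reset
Bit 6: prefix='0' (no match yet)
Bit 7: prefix='01' -> emit 'b', reset
Bit 8: prefix='0' (no match yet)
Bit 9: prefix='01' -> emit 'b', reset
Bit 10: prefix='0' (no match yet)
Bit 11: prefix='01' -> emit 'b', reset

Answer: 0 2 4 6 8 10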